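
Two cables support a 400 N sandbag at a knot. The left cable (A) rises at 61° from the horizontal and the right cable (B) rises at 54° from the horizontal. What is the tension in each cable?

ΣF_x = 0: −T_A·cos61° + T_B·cos54° = 0 → T_B = 0.824807·T_A.
ΣF_y = 0: T_A·sin61° + T_B·sin54° = 400.
Substitute: T_A·(0.87462 + 0.824807·0.809017) = 400 → T_A = 259.42 ≈ 259.4 N.
Then T_B = 0.824807 × 259.42 = 214.0 N.

T_A = 259.4 N, T_B = 214.0 N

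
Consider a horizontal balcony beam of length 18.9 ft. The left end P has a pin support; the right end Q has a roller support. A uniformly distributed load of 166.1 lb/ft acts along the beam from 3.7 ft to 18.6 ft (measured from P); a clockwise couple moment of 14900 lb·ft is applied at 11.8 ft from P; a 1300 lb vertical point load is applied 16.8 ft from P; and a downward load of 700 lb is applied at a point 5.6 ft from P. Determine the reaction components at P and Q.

P_x = 0, P_y = 863.5 lb, Q_y = 3611 lb

Resultant of the distributed load: 166.1 × 14.9 = 2474.89 lb at 11.15 ft from P.
Moments about P: Q_y·18.9 − (166.1·14.9)·11.15 − 14900 − 1300·16.8 − 700·5.6 = 0 → Q_y = 68255.0235/18.9 = 3611.38 ≈ 3611 lb.
ΣF_y = 0: P_y + 3611.38 − 166.1·14.9 − 1300 − 700 = 0 → P_y = 863.5 lb.
ΣF_x = 0: no horizontal applied forces, so P_x = 0.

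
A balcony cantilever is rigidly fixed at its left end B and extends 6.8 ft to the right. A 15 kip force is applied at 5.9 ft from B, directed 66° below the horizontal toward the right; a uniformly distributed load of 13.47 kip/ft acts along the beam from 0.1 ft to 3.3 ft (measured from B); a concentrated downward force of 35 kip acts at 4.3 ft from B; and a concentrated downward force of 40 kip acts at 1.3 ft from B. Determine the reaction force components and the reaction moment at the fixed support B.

B_x = -6.101 kip, B_y = 131.8 kip, M_B = 356.6 kip·ft

Resultant of the distributed load: 13.47 × 3.2 = 43.104 kip at 1.7 ft from B.
ΣF_x = 0: B_x + 15·cos66° = 0 → B_x = -6.101 kip.
ΣF_y = 0: B_y − 15·sin66° − 13.47·3.2 − 35 − 40 = 0 → B_y = 131.8 kip.
ΣM about B: M_B − 15·sin66°·5.9 − (13.47·3.2)·1.7 − 35·4.3 − 40·1.3 = 0 → M_B = 356.6 kip·ft.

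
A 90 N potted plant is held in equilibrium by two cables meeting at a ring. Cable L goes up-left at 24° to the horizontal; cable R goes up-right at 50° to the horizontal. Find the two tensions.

ΣF_x = 0: −T_L·cos24° + T_R·cos50° = 0 → T_R = 1.42122·T_L.
ΣF_y = 0: T_L·sin24° + T_R·sin50° = 90.
Substitute: T_L·(0.406737 + 1.42122·0.766044) = 90 → T_L = 60.1824 ≈ 60.18 N.
Then T_R = 1.42122 × 60.1824 = 85.53 N.

T_L = 60.18 N, T_R = 85.53 N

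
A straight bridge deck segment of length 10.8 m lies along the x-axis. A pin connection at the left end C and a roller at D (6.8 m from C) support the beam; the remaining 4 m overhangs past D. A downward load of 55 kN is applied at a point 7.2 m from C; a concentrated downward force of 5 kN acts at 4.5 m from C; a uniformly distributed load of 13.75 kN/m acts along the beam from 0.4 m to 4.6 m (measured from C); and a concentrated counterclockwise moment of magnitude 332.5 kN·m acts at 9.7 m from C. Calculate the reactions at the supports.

Resultant of the distributed load: 13.75 × 4.2 = 57.75 kN at 2.5 m from C.
ΣM about C: D_y·6.8 − 55·7.2 − 5·4.5 − (13.75·4.2)·2.5 + 332.5 = 0 → D_y = 230.375/6.8 = 33.8787 ≈ 33.88 kN.
ΣF_y = 0: C_y + 33.8787 − 55 − 5 − 13.75·4.2 = 0 → C_y = 83.87 kN.
ΣF_x = 0: no horizontal applied forces, so C_x = 0.

C_x = 0, C_y = 83.87 kN, D_y = 33.88 kN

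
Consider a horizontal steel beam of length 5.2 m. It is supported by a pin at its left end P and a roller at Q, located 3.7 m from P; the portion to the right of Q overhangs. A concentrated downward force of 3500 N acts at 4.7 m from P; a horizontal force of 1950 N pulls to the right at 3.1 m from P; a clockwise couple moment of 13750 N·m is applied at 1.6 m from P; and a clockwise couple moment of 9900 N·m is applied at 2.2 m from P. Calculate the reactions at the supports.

ΣM about P: Q_y·3.7 − 3500·4.7 − 13750 − 9900 = 0 → Q_y = 40100/3.7 = 10837.8 ≈ 10840 N.
ΣF_y = 0: P_y + 10837.8 − 3500 = 0 → P_y = -7338 N.
ΣF_x = 0: P_x + 1950 = 0 → P_x = -1950 N.

P_x = -1950 N, P_y = -7338 N, Q_y = 10840 N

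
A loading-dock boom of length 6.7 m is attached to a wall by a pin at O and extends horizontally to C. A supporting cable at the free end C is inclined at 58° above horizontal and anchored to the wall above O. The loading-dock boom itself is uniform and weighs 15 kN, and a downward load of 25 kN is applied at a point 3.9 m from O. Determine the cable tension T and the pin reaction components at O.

ΣM about O: T·sin58°·6.7 − 15·3.35 − 25·3.9 = 0 → T = 147.75/(6.7·0.848048) = 26.0035 ≈ 26.00 kN.
ΣF_x = 0: O_x − T·cos58° = 0 → O_x = 26.0035 × 0.529919 = 13.78 kN.
ΣF_y = 0: O_y + T·sin58° − 15 − 25 = 0 → O_y = 40 − 26.0035 × 0.848048 = 17.95 kN.

T = 26.00 kN, O_x = 13.78 kN, O_y = 17.95 kN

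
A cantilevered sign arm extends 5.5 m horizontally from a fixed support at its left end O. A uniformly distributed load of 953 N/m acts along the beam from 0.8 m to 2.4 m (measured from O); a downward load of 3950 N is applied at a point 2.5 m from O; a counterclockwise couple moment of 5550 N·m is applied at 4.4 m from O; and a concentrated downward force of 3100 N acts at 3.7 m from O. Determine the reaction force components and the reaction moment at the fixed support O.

O_x = 0, O_y = 8575 N, M_O = 18230 N·m

Resultant of the distributed load: 953 × 1.6 = 1524.8 N at 1.6 m from O.
ΣF_x = 0: O_x = 0.
ΣF_y = 0: O_y − 953·1.6 − 3950 − 3100 = 0 → O_y = 8575 N.
ΣM about O: M_O − (953·1.6)·1.6 − 3950·2.5 + 5550 − 3100·3.7 = 0 → M_O = 18230 N·m.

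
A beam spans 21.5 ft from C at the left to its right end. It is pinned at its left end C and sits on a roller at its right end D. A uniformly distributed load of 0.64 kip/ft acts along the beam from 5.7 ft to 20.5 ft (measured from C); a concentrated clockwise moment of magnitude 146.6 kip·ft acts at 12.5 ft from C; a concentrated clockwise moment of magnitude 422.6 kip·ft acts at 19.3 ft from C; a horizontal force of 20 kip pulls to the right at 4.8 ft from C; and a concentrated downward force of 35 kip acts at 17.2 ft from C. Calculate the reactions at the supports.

C_x = -20.00 kip, C_y = -15.77 kip, D_y = 60.25 kip

Resultant of the distributed load: 0.64 × 14.8 = 9.472 kip at 13.1 ft from C.
ΣM about C: D_y·21.5 − (0.64·14.8)·13.1 − 146.6 − 422.6 − 35·17.2 = 0 → D_y = 1295.2832/21.5 = 60.2457 ≈ 60.25 kip.
ΣF_y = 0: C_y + 60.2457 − 0.64·14.8 − 35 = 0 → C_y = -15.77 kip.
ΣF_x = 0: C_x + 20 = 0 → C_x = -20.00 kip.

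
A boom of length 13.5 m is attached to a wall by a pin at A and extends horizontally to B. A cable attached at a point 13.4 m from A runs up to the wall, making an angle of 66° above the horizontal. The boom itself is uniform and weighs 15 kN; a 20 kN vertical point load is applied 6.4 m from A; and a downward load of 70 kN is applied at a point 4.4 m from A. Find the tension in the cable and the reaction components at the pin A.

ΣM about A: T·sin66°·13.4 − 15·6.75 − 20·6.4 − 70·4.4 = 0 → T = 537.25/(13.4·0.913545) = 43.8876 ≈ 43.89 kN.
ΣF_x = 0: A_x − T·cos66° = 0 → A_x = 43.8876 × 0.406737 = 17.85 kN.
ΣF_y = 0: A_y + T·sin66° − 15 − 20 − 70 = 0 → A_y = 105 − 43.8876 × 0.913545 = 64.91 kN.

T = 43.89 kN, A_x = 17.85 kN, A_y = 64.91 kN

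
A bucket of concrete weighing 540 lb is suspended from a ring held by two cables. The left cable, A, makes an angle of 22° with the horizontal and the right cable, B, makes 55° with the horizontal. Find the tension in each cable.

T_A = 317.9 lb, T_B = 513.8 lb

ΣF_x = 0: −T_A·cos22° + T_B·cos55° = 0 → T_B = 1.6165·T_A.
ΣF_y = 0: T_A·sin22° + T_B·sin55° = 540.
Substitute: T_A·(0.374607 + 1.6165·0.819152) = 540 → T_A = 317.878 ≈ 317.9 lb.
Then T_B = 1.6165 × 317.878 = 513.8 lb.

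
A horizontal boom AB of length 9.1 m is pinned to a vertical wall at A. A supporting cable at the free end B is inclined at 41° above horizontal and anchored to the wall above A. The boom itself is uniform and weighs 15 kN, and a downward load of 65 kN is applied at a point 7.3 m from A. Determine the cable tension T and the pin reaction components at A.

T = 90.91 kN, A_x = 68.61 kN, A_y = 20.36 kN

ΣM about A: T·sin41°·9.1 − 15·4.55 − 65·7.3 = 0 → T = 542.75/(9.1·0.656059) = 90.9108 ≈ 90.91 kN.
ΣF_x = 0: A_x − T·cos41° = 0 → A_x = 90.9108 × 0.75471 = 68.61 kN.
ΣF_y = 0: A_y + T·sin41° − 15 − 65 = 0 → A_y = 80 − 90.9108 × 0.656059 = 20.36 kN.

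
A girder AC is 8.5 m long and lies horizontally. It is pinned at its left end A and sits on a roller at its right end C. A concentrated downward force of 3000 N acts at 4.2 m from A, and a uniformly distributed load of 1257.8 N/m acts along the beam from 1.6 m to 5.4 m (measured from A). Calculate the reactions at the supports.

Resultant of the distributed load: 1257.8 × 3.8 = 4779.64 N at 3.5 m from A.
Moments about A: C_y·8.5 − 3000·4.2 − (1257.8·3.8)·3.5 = 0 → C_y = 29328.74/8.5 = 3450.44 ≈ 3450 N.
ΣF_y = 0: A_y + 3450.44 − 3000 − 1257.8·3.8 = 0 → A_y = 4329 N.
ΣF_x = 0: no horizontal applied forces, so A_x = 0.

A_x = 0, A_y = 4329 N, C_y = 3450 N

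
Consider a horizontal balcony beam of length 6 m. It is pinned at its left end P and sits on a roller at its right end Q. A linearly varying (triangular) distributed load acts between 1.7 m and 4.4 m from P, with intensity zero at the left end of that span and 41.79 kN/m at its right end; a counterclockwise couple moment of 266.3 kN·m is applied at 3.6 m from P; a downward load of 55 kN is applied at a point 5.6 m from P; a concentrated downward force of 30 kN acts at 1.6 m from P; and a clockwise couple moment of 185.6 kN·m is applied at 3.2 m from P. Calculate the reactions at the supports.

Resultant of the triangular load: ½ × 41.79 × 2.7 = 56.4165 kN, acting at 3.5 m from P (one-third of the span from the peak).
Moments about P: Q_y·6 − (½·41.79·2.7)·3.5 + 266.3 − 55·5.6 − 30·1.6 − 185.6 = 0 → Q_y = 472.75775/6 = 78.793 ≈ 78.79 kN.
ΣF_y = 0: P_y + 78.793 − ½·41.79·2.7 − 55 − 30 = 0 → P_y = 62.62 kN.
ΣF_x = 0: no horizontal applied forces, so P_x = 0.

P_x = 0, P_y = 62.62 kN, Q_y = 78.79 kN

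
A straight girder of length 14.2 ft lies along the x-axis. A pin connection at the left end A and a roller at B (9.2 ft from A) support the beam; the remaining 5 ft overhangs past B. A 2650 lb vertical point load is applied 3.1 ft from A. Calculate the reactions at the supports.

A_x = 0, A_y = 1757 lb, B_y = 892.9 lb

ΣM about A: B_y·9.2 − 2650·3.1 = 0 → B_y = 8215/9.2 = 892.935 ≈ 892.9 lb.
ΣF_y = 0: A_y + 892.935 − 2650 = 0 → A_y = 1757 lb.
ΣF_x = 0: no horizontal applied forces, so A_x = 0.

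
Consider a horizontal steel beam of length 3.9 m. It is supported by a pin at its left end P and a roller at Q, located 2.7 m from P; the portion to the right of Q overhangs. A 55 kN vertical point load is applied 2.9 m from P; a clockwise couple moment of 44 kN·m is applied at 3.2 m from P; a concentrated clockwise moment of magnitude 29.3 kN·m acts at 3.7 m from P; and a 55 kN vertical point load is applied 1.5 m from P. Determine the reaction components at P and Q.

P_x = 0, P_y = -6.778 kN, Q_y = 116.8 kN

Moments about P: Q_y·2.7 − 55·2.9 − 44 − 29.3 − 55·1.5 = 0 → Q_y = 315.3/2.7 = 116.778 ≈ 116.8 kN.
ΣF_y = 0: P_y + 116.778 − 55 − 55 = 0 → P_y = -6.778 kN.
ΣF_x = 0: no horizontal applied forces, so P_x = 0.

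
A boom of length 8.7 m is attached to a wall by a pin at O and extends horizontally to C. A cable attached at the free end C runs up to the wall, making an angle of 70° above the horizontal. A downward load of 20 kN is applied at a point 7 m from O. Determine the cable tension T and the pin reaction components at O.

ΣM about O: T·sin70°·8.7 − 20·7 = 0 → T = 140/(8.7·0.939693) = 17.1247 ≈ 17.12 kN.
ΣF_x = 0: O_x − T·cos70° = 0 → O_x = 17.1247 × 0.34202 = 5.857 kN.
ΣF_y = 0: O_y + T·sin70° − 20 = 0 → O_y = 20 − 17.1247 × 0.939693 = 3.908 kN.

T = 17.12 kN, O_x = 5.857 kN, O_y = 3.908 kN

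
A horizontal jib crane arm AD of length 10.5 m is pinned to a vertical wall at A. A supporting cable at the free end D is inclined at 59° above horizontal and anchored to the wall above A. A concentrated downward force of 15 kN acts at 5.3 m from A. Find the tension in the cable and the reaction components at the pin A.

T = 8.833 kN, A_x = 4.549 kN, A_y = 7.429 kN

ΣM about A: T·sin59°·10.5 − 15·5.3 = 0 → T = 79.5/(10.5·0.857167) = 8.83308 ≈ 8.833 kN.
ΣF_x = 0: A_x − T·cos59° = 0 → A_x = 8.83308 × 0.515038 = 4.549 kN.
ΣF_y = 0: A_y + T·sin59° − 15 = 0 → A_y = 15 − 8.83308 × 0.857167 = 7.429 kN.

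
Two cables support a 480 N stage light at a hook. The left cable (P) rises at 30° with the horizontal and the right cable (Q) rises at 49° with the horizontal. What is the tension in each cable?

ΣF_x = 0: −T_P·cos30° + T_Q·cos49° = 0 → T_Q = 1.32004·T_P.
ΣF_y = 0: T_P·sin30° + T_Q·sin49° = 480.
Substitute: T_P·(0.5 + 1.32004·0.75471) = 480 → T_P = 320.803 ≈ 320.8 N.
Then T_Q = 1.32004 × 320.803 = 423.5 N.

T_P = 320.8 N, T_Q = 423.5 N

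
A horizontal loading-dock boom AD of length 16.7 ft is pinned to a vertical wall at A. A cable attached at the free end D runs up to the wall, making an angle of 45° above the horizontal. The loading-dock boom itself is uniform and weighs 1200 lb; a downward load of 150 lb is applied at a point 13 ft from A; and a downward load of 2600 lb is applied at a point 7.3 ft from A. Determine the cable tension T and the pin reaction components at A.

T = 2621 lb, A_x = 1853 lb, A_y = 2097 lb

ΣM about A: T·sin45°·16.7 − 1200·8.35 − 150·13 − 2600·7.3 = 0 → T = 30950/(16.7·0.707107) = 2620.95 ≈ 2621 lb.
ΣF_x = 0: A_x − T·cos45° = 0 → A_x = 2620.95 × 0.707107 = 1853 lb.
ΣF_y = 0: A_y + T·sin45° − 1200 − 150 − 2600 = 0 → A_y = 3950 − 2620.95 × 0.707107 = 2097 lb.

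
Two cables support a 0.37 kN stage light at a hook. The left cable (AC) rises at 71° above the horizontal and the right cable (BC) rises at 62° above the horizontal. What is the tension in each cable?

ΣF_x = 0: −T_AC·cos71° + T_BC·cos62° = 0 → T_BC = 0.693478·T_AC.
ΣF_y = 0: T_AC·sin71° + T_BC·sin62° = 0.37.
Substitute: T_AC·(0.945519 + 0.693478·0.882948) = 0.37 → T_AC = 0.237511 ≈ 0.2375 kN.
Then T_BC = 0.693478 × 0.237511 = 0.1647 kN.

T_AC = 0.2375 kN, T_BC = 0.1647 kN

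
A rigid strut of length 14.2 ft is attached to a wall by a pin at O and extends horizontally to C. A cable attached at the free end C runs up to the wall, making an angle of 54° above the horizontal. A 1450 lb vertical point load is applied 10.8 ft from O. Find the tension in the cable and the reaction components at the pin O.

T = 1363 lb, O_x = 801.2 lb, O_y = 347.2 lb

ΣM about O: T·sin54°·14.2 − 1450·10.8 = 0 → T = 15660/(14.2·0.809017) = 1363.16 ≈ 1363 lb.
ΣF_x = 0: O_x − T·cos54° = 0 → O_x = 1363.16 × 0.587785 = 801.2 lb.
ΣF_y = 0: O_y + T·sin54° − 1450 = 0 → O_y = 1450 − 1363.16 × 0.809017 = 347.2 lb.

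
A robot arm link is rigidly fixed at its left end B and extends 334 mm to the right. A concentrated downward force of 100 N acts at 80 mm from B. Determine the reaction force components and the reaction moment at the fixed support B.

ΣF_x = 0: B_x = 0.
ΣF_y = 0: B_y − 100 = 0 → B_y = 100.0 N.
ΣM about B: M_B − 100·80 = 0 → M_B = 8000 N·mm.

B_x = 0, B_y = 100.0 N, M_B = 8000 N·mm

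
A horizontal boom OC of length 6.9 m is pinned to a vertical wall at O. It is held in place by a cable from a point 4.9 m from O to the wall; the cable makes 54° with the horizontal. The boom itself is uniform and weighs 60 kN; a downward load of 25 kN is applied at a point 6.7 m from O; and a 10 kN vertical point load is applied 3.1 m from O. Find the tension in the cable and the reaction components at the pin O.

T = 102.3 kN, O_x = 60.13 kN, O_y = 12.24 kN

ΣM about O: T·sin54°·4.9 − 60·3.45 − 25·6.7 − 10·3.1 = 0 → T = 405.5/(4.9·0.809017) = 102.291 ≈ 102.3 kN.
ΣF_x = 0: O_x − T·cos54° = 0 → O_x = 102.291 × 0.587785 = 60.13 kN.
ΣF_y = 0: O_y + T·sin54° − 60 − 25 − 10 = 0 → O_y = 95 − 102.291 × 0.809017 = 12.24 kN.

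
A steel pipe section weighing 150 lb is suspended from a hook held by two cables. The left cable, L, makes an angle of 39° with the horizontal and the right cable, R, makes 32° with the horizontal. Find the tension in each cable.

ΣF_x = 0: −T_L·cos39° + T_R·cos32° = 0 → T_R = 0.916394·T_L.
ΣF_y = 0: T_L·sin39° + T_R·sin32° = 150.
Substitute: T_L·(0.62932 + 0.916394·0.529919) = 150 → T_L = 134.537 ≈ 134.5 lb.
Then T_R = 0.916394 × 134.537 = 123.3 lb.

T_L = 134.5 lb, T_R = 123.3 lb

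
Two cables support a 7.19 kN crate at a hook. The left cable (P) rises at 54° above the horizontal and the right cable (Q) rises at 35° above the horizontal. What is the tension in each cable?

ΣF_x = 0: −T_P·cos54° + T_Q·cos35° = 0 → T_Q = 0.717553·T_P.
ΣF_y = 0: T_P·sin54° + T_Q·sin35° = 7.19.
Substitute: T_P·(0.809017 + 0.717553·0.573576) = 7.19 → T_P = 5.8906 ≈ 5.891 kN.
Then T_Q = 0.717553 × 5.8906 = 4.227 kN.

T_P = 5.891 kN, T_Q = 4.227 kN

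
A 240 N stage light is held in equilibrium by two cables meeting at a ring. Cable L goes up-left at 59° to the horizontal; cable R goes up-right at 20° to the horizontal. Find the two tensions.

T_L = 229.7 N, T_R = 125.9 N

ΣF_x = 0: −T_L·cos59° + T_R·cos20° = 0 → T_R = 0.548092·T_L.
ΣF_y = 0: T_L·sin59° + T_R·sin20° = 240.
Substitute: T_L·(0.857167 + 0.548092·0.34202) = 240 → T_L = 229.747 ≈ 229.7 N.
Then T_R = 0.548092 × 229.747 = 125.9 N.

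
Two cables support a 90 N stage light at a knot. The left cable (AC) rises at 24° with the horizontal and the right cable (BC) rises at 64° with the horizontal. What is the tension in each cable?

T_AC = 39.48 N, T_BC = 82.27 N

ΣF_x = 0: −T_AC·cos24° + T_BC·cos64° = 0 → T_BC = 2.08395·T_AC.
ΣF_y = 0: T_AC·sin24° + T_BC·sin64° = 90.
Substitute: T_AC·(0.406737 + 2.08395·0.898794) = 90 → T_AC = 39.4775 ≈ 39.48 N.
Then T_BC = 2.08395 × 39.4775 = 82.27 N.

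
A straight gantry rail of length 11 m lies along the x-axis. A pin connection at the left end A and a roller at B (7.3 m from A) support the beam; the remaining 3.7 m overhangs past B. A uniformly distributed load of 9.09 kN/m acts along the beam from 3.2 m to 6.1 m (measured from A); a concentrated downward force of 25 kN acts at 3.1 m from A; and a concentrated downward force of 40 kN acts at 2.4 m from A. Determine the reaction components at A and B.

Resultant of the distributed load: 9.09 × 2.9 = 26.361 kN at 4.65 m from A.
Taking moments about A: B_y·7.3 − (9.09·2.9)·4.65 − 25·3.1 − 40·2.4 = 0 → B_y = 296.07865/7.3 = 40.5587 ≈ 40.56 kN.
ΣF_y = 0: A_y + 40.5587 − 9.09·2.9 − 25 − 40 = 0 → A_y = 50.80 kN.
ΣF_x = 0: no horizontal applied forces, so A_x = 0.

A_x = 0, A_y = 50.80 kN, B_y = 40.56 kN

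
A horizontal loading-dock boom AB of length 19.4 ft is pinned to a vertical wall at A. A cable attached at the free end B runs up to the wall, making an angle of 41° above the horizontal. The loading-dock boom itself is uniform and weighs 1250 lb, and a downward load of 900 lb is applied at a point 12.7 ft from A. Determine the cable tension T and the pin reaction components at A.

T = 1851 lb, A_x = 1397 lb, A_y = 935.8 lb

ΣM about A: T·sin41°·19.4 − 1250·9.7 − 900·12.7 = 0 → T = 23555/(19.4·0.656059) = 1850.71 ≈ 1851 lb.
ΣF_x = 0: A_x − T·cos41° = 0 → A_x = 1850.71 × 0.75471 = 1397 lb.
ΣF_y = 0: A_y + T·sin41° − 1250 − 900 = 0 → A_y = 2150 − 1850.71 × 0.656059 = 935.8 lb.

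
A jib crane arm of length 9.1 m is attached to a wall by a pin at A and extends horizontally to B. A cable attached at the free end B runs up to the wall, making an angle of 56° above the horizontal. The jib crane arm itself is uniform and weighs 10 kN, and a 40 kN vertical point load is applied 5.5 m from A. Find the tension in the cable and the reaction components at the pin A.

ΣM about A: T·sin56°·9.1 − 10·4.55 − 40·5.5 = 0 → T = 265.5/(9.1·0.829038) = 35.1924 ≈ 35.19 kN.
ΣF_x = 0: A_x − T·cos56° = 0 → A_x = 35.1924 × 0.559193 = 19.68 kN.
ΣF_y = 0: A_y + T·sin56° − 10 − 40 = 0 → A_y = 50 − 35.1924 × 0.829038 = 20.82 kN.

T = 35.19 kN, A_x = 19.68 kN, A_y = 20.82 kN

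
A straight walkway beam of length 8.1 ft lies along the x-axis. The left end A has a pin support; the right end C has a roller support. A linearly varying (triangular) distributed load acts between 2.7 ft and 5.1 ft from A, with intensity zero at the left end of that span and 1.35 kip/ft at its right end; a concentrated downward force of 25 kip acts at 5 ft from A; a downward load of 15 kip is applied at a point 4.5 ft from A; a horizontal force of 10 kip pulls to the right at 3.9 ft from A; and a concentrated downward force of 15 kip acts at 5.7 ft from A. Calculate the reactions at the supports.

A_x = -10.00 kip, A_y = 21.44 kip, C_y = 35.18 kip

Resultant of the triangular load: ½ × 1.35 × 2.4 = 1.62 kip, acting at 4.3 ft from A (one-third of the span from the peak).
Taking moments about A: C_y·8.1 − (½·1.35·2.4)·4.3 − 25·5 − 15·4.5 − 15·5.7 = 0 → C_y = 284.966/8.1 = 35.181 ≈ 35.18 kip.
ΣF_y = 0: A_y + 35.181 − ½·1.35·2.4 − 25 − 15 − 15 = 0 → A_y = 21.44 kip.
ΣF_x = 0: A_x + 10 = 0 → A_x = -10.00 kip.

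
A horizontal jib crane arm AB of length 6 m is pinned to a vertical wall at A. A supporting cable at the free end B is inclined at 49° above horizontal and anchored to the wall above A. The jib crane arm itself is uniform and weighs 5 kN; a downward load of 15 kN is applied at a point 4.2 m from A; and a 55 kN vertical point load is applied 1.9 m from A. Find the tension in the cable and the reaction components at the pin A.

ΣM about A: T·sin49°·6 − 5·3 − 15·4.2 − 55·1.9 = 0 → T = 182.5/(6·0.75471) = 40.3025 ≈ 40.30 kN.
ΣF_x = 0: A_x − T·cos49° = 0 → A_x = 40.3025 × 0.656059 = 26.44 kN.
ΣF_y = 0: A_y + T·sin49° − 5 − 15 − 55 = 0 → A_y = 75 − 40.3025 × 0.75471 = 44.58 kN.

T = 40.30 kN, A_x = 26.44 kN, A_y = 44.58 kN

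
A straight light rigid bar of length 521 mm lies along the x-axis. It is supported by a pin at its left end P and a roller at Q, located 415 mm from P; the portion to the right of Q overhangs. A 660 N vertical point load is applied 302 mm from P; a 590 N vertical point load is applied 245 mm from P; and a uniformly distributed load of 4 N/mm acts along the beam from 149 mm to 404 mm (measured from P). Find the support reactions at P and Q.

Resultant of the distributed load: 4 × 255 = 1020 N at 276.5 mm from P.
Moments about P: Q_y·415 − 660·302 − 590·245 − (4·255)·276.5 = 0 → Q_y = 625900/415 = 1508.19 ≈ 1508 N.
ΣF_y = 0: P_y + 1508.19 − 660 − 590 − 4·255 = 0 → P_y = 761.8 N.
ΣF_x = 0: no horizontal applied forces, so P_x = 0.

P_x = 0, P_y = 761.8 N, Q_y = 1508 N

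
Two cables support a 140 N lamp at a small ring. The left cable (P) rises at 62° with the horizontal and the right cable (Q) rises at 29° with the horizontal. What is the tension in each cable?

ΣF_x = 0: −T_P·cos62° + T_Q·cos29° = 0 → T_Q = 0.536772·T_P.
ΣF_y = 0: T_P·sin62° + T_Q·sin29° = 140.
Substitute: T_P·(0.882948 + 0.536772·0.48481) = 140 → T_P = 122.465 ≈ 122.5 N.
Then T_Q = 0.536772 × 122.465 = 65.74 N.

T_P = 122.5 N, T_Q = 65.74 N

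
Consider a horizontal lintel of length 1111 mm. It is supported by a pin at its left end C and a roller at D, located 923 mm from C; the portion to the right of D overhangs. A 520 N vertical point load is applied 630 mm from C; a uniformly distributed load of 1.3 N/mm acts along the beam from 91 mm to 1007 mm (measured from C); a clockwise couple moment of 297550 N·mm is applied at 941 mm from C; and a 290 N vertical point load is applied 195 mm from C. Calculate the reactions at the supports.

Resultant of the distributed load: 1.3 × 916 = 1190.8 N at 549 mm from C.
Moments about C: D_y·923 − 520·630 − (1.3·916)·549 − 297550 − 290·195 = 0 → D_y = 1335449.2/923 = 1446.86 ≈ 1447 N.
ΣF_y = 0: C_y + 1446.86 − 520 − 1.3·916 − 290 = 0 → C_y = 553.9 N.
ΣF_x = 0: no horizontal applied forces, so C_x = 0.

C_x = 0, C_y = 553.9 N, D_y = 1447 N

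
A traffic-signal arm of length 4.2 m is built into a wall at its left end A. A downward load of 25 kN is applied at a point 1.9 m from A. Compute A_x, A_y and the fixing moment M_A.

A_x = 0, A_y = 25.00 kN, M_A = 47.50 kN·m

ΣF_x = 0: A_x = 0.
ΣF_y = 0: A_y − 25 = 0 → A_y = 25.00 kN.
ΣM about A: M_A − 25·1.9 = 0 → M_A = 47.50 kN·m.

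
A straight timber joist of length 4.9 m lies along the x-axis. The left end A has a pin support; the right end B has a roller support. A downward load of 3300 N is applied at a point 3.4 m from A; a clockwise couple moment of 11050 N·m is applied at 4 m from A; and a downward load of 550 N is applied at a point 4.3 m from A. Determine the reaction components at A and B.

Moments about A: B_y·4.9 − 3300·3.4 − 11050 − 550·4.3 = 0 → B_y = 24635/4.9 = 5027.55 ≈ 5028 N.
ΣF_y = 0: A_y + 5027.55 − 3300 − 550 = 0 → A_y = -1178 N.
ΣF_x = 0: no horizontal applied forces, so A_x = 0.

A_x = 0, A_y = -1178 N, B_y = 5028 N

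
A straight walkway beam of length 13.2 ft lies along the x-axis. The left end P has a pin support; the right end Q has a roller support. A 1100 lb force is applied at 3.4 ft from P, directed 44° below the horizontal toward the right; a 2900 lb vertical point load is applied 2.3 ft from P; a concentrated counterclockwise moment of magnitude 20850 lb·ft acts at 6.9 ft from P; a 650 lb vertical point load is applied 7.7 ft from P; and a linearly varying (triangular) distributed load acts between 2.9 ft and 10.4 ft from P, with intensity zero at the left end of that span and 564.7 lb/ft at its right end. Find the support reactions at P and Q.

Resultant of the triangular load: ½ × 564.7 × 7.5 = 2117.625 lb, acting at 7.9 ft from P (one-third of the span from the peak).
ΣM about P: Q_y·13.2 − 1100·sin44°·3.4 − 2900·2.3 + 20850 − 650·7.7 − (½·564.7·7.5)·7.9 = 0 → Q_y = 10152.3/13.2 = 769.114 ≈ 769.1 lb.
ΣF_y = 0: P_y + 769.114 − 1100·sin44° − 2900 − 650 − ½·564.7·7.5 = 0 → P_y = 5663 lb.
ΣF_x = 0: P_x + 1100·cos44° = 0 → P_x = -791.3 lb.

P_x = -791.3 lb, P_y = 5663 lb, Q_y = 769.1 lb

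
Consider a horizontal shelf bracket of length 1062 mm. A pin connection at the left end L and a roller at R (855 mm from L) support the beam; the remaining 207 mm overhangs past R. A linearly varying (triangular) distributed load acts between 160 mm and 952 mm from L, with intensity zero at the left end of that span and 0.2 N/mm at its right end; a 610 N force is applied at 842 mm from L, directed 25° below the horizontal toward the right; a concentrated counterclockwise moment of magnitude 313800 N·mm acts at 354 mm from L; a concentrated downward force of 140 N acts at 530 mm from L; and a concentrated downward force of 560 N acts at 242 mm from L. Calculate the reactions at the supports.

L_x = -552.8 N, L_y = 841.1 N, R_y = 195.9 N

Resultant of the triangular load: ½ × 0.2 × 792 = 79.2 N, acting at 688 mm from L (one-third of the span from the peak).
Moments about L: R_y·855 − (½·0.2·792)·688 − 610·sin25°·842 + 313800 − 140·530 − 560·242 = 0 → R_y = 167475/855 = 195.877 ≈ 195.9 N.
ΣF_y = 0: L_y + 195.877 − ½·0.2·792 − 610·sin25° − 140 − 560 = 0 → L_y = 841.1 N.
ΣF_x = 0: L_x + 610·cos25° = 0 → L_x = -552.8 N.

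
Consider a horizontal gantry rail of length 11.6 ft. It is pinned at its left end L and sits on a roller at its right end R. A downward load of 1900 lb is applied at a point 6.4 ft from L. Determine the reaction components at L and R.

ΣM about L: R_y·11.6 − 1900·6.4 = 0 → R_y = 12160/11.6 = 1048.28 ≈ 1048 lb.
ΣF_y = 0: L_y + 1048.28 − 1900 = 0 → L_y = 851.7 lb.
ΣF_x = 0: no horizontal applied forces, so L_x = 0.

L_x = 0, L_y = 851.7 lb, R_y = 1048 lb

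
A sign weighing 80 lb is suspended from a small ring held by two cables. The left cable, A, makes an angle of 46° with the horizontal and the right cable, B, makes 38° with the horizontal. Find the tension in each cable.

T_A = 63.39 lb, T_B = 55.88 lb

ΣF_x = 0: −T_A·cos46° + T_B·cos38° = 0 → T_B = 0.881534·T_A.
ΣF_y = 0: T_A·sin46° + T_B·sin38° = 80.
Substitute: T_A·(0.71934 + 0.881534·0.615661) = 80 → T_A = 63.3881 ≈ 63.39 lb.
Then T_B = 0.881534 × 63.3881 = 55.88 lb.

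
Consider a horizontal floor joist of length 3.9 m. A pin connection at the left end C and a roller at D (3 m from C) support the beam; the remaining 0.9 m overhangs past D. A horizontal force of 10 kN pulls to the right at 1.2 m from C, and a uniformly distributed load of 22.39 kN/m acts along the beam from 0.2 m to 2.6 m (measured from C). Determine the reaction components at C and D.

Resultant of the distributed load: 22.39 × 2.4 = 53.736 kN at 1.4 m from C.
Moments about C: D_y·3 − (22.39·2.4)·1.4 = 0 → D_y = 75.2304/3 = 25.0768 ≈ 25.08 kN.
ΣF_y = 0: C_y + 25.0768 − 22.39·2.4 = 0 → C_y = 28.66 kN.
ΣF_x = 0: C_x + 10 = 0 → C_x = -10.00 kN.

C_x = -10.00 kN, C_y = 28.66 kN, D_y = 25.08 kN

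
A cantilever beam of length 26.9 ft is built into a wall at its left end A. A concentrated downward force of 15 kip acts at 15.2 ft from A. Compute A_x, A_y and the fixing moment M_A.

ΣF_x = 0: A_x = 0.
ΣF_y = 0: A_y − 15 = 0 → A_y = 15.00 kip.
ΣM about A: M_A − 15·15.2 = 0 → M_A = 228.0 kip·ft.

A_x = 0, A_y = 15.00 kip, M_A = 228.0 kip·ft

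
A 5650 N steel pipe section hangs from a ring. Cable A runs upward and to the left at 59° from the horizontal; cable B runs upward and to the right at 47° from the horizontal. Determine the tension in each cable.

ΣF_x = 0: −T_A·cos59° + T_B·cos47° = 0 → T_B = 0.75519·T_A.
ΣF_y = 0: T_A·sin59° + T_B·sin47° = 5650.
Substitute: T_A·(0.857167 + 0.75519·0.731354) = 5650 → T_A = 4008.58 ≈ 4009 N.
Then T_B = 0.75519 × 4008.58 = 3027 N.

T_A = 4009 N, T_B = 3027 N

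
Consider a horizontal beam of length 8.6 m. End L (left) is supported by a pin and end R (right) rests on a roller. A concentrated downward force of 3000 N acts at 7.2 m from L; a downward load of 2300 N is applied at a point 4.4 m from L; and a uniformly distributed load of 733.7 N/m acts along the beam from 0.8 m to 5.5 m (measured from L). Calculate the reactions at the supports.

L_x = 0, L_y = 3797 N, R_y = 4951 N

Resultant of the distributed load: 733.7 × 4.7 = 3448.39 N at 3.15 m from L.
Taking moments about L: R_y·8.6 − 3000·7.2 − 2300·4.4 − (733.7·4.7)·3.15 = 0 → R_y = 42582.4285/8.6 = 4951.45 ≈ 4951 N.
ΣF_y = 0: L_y + 4951.45 − 3000 − 2300 − 733.7·4.7 = 0 → L_y = 3797 N.
ΣF_x = 0: no horizontal applied forces, so L_x = 0.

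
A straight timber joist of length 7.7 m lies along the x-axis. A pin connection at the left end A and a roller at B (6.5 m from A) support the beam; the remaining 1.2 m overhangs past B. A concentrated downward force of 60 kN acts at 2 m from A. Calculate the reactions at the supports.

Taking moments about A: B_y·6.5 − 60·2 = 0 → B_y = 120/6.5 = 18.4615 ≈ 18.46 kN.
ΣF_y = 0: A_y + 18.4615 − 60 = 0 → A_y = 41.54 kN.
ΣF_x = 0: no horizontal applied forces, so A_x = 0.

A_x = 0, A_y = 41.54 kN, B_y = 18.46 kN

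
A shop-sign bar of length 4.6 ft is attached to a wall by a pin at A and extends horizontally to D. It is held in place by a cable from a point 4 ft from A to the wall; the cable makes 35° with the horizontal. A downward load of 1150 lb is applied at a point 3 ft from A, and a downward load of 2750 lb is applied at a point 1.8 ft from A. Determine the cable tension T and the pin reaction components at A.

T = 3661 lb, A_x = 2999 lb, A_y = 1800 lb

ΣM about A: T·sin35°·4 − 1150·3 − 2750·1.8 = 0 → T = 8400/(4·0.573576) = 3661.24 ≈ 3661 lb.
ΣF_x = 0: A_x − T·cos35° = 0 → A_x = 3661.24 × 0.819152 = 2999 lb.
ΣF_y = 0: A_y + T·sin35° − 1150 − 2750 = 0 → A_y = 3900 − 3661.24 × 0.573576 = 1800 lb.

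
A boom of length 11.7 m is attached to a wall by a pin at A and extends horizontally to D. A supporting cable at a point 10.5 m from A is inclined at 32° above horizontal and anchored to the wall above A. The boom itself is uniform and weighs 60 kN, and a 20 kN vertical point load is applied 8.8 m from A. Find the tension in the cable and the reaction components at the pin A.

ΣM about A: T·sin32°·10.5 − 60·5.85 − 20·8.8 = 0 → T = 527/(10.5·0.529919) = 94.7135 ≈ 94.71 kN.
ΣF_x = 0: A_x − T·cos32° = 0 → A_x = 94.7135 × 0.848048 = 80.32 kN.
ΣF_y = 0: A_y + T·sin32° − 60 − 20 = 0 → A_y = 80 − 94.7135 × 0.529919 = 29.81 kN.

T = 94.71 kN, A_x = 80.32 kN, A_y = 29.81 kN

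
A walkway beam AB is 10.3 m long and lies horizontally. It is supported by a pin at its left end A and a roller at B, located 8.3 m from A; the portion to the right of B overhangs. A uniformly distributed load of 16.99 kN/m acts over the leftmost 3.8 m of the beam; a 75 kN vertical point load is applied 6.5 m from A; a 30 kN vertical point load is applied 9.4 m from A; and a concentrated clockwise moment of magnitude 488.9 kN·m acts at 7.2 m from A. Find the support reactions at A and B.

Resultant of the distributed load: 16.99 × 3.8 = 64.562 kN at 1.9 m from A.
ΣM about A: B_y·8.3 − (16.99·3.8)·1.9 − 75·6.5 − 30·9.4 − 488.9 = 0 → B_y = 1381.0678/8.3 = 166.394 ≈ 166.4 kN.
ΣF_y = 0: A_y + 166.394 − 16.99·3.8 − 75 − 30 = 0 → A_y = 3.168 kN.
ΣF_x = 0: no horizontal applied forces, so A_x = 0.

A_x = 0, A_y = 3.168 kN, B_y = 166.4 kN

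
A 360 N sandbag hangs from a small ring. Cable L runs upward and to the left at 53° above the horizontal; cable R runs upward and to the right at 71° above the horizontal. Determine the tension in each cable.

ΣF_x = 0: −T_L·cos53° + T_R·cos71° = 0 → T_R = 1.84851·T_L.
ΣF_y = 0: T_L·sin53° + T_R·sin71° = 360.
Substitute: T_L·(0.798636 + 1.84851·0.945519) = 360 → T_L = 141.374 ≈ 141.4 N.
Then T_R = 1.84851 × 141.374 = 261.3 N.

T_L = 141.4 N, T_R = 261.3 N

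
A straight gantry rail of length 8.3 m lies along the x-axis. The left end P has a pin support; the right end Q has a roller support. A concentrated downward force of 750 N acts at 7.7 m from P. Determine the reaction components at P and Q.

P_x = 0, P_y = 54.22 N, Q_y = 695.8 N

Moments about P: Q_y·8.3 − 750·7.7 = 0 → Q_y = 5775/8.3 = 695.783 ≈ 695.8 N.
ΣF_y = 0: P_y + 695.783 − 750 = 0 → P_y = 54.22 N.
ΣF_x = 0: no horizontal applied forces, so P_x = 0.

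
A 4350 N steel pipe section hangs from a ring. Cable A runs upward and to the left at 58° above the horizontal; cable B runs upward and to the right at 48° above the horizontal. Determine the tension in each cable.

ΣF_x = 0: −T_A·cos58° + T_B·cos48° = 0 → T_B = 0.791952·T_A.
ΣF_y = 0: T_A·sin58° + T_B·sin48° = 4350.
Substitute: T_A·(0.848048 + 0.791952·0.743145) = 4350 → T_A = 3028.02 ≈ 3028 N.
Then T_B = 0.791952 × 3028.02 = 2398 N.

T_A = 3028 N, T_B = 2398 N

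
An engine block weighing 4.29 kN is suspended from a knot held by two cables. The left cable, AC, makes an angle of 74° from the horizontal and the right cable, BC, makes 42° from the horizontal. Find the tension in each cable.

ΣF_x = 0: −T_AC·cos74° + T_BC·cos42° = 0 → T_BC = 0.370907·T_AC.
ΣF_y = 0: T_AC·sin74° + T_BC·sin42° = 4.29.
Substitute: T_AC·(0.961262 + 0.370907·0.669131) = 4.29 → T_AC = 3.54707 ≈ 3.547 kN.
Then T_BC = 0.370907 × 3.54707 = 1.316 kN.

T_AC = 3.547 kN, T_BC = 1.316 kN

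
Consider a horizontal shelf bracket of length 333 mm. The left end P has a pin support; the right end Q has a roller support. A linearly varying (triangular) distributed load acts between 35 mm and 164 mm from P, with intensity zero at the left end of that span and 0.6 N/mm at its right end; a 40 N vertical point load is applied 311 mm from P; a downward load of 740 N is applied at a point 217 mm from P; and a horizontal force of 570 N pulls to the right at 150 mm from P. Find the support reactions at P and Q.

Resultant of the triangular load: ½ × 0.6 × 129 = 38.7 N, acting at 121 mm from P (one-third of the span from the peak).
Taking moments about P: Q_y·333 − (½·0.6·129)·121 − 40·311 − 740·217 = 0 → Q_y = 177702.7/333 = 533.642 ≈ 533.6 N.
ΣF_y = 0: P_y + 533.642 − ½·0.6·129 − 40 − 740 = 0 → P_y = 285.1 N.
ΣF_x = 0: P_x + 570 = 0 → P_x = -570.0 N.

P_x = -570.0 N, P_y = 285.1 N, Q_y = 533.6 N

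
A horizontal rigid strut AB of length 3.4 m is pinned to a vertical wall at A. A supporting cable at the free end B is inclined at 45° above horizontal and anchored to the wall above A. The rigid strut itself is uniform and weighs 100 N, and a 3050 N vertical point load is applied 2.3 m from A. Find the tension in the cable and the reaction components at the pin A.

ΣM about A: T·sin45°·3.4 − 100·1.7 − 3050·2.3 = 0 → T = 7185/(3.4·0.707107) = 2988.57 ≈ 2989 N.
ΣF_x = 0: A_x − T·cos45° = 0 → A_x = 2988.57 × 0.707107 = 2113 N.
ΣF_y = 0: A_y + T·sin45° − 100 − 3050 = 0 → A_y = 3150 − 2988.57 × 0.707107 = 1037 N.

T = 2989 N, A_x = 2113 N, A_y = 1037 N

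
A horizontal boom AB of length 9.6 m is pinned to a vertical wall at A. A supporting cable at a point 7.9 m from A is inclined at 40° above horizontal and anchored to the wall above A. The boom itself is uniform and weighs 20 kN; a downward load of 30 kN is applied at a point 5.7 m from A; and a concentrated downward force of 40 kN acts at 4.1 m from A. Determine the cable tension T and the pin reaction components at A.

ΣM about A: T·sin40°·7.9 − 20·4.8 − 30·5.7 − 40·4.1 = 0 → T = 431/(7.9·0.642788) = 84.8755 ≈ 84.88 kN.
ΣF_x = 0: A_x − T·cos40° = 0 → A_x = 84.8755 × 0.766044 = 65.02 kN.
ΣF_y = 0: A_y + T·sin40° − 20 − 30 − 40 = 0 → A_y = 90 − 84.8755 × 0.642788 = 35.44 kN.

T = 84.88 kN, A_x = 65.02 kN, A_y = 35.44 kN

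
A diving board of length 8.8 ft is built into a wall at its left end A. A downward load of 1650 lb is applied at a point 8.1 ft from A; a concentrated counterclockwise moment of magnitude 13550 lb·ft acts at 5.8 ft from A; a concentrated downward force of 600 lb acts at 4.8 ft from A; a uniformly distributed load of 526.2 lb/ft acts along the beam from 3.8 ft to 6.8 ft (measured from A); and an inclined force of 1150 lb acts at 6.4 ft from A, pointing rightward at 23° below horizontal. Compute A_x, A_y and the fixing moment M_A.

A_x = -1059 lb, A_y = 4278 lb, M_A = 13940 lb·ft

Resultant of the distributed load: 526.2 × 3 = 1578.6 lb at 5.3 ft from A.
ΣF_x = 0: A_x + 1150·cos23° = 0 → A_x = -1059 lb.
ΣF_y = 0: A_y − 1650 − 600 − 526.2·3 − 1150·sin23° = 0 → A_y = 4278 lb.
ΣM about A: M_A − 1650·8.1 + 13550 − 600·4.8 − (526.2·3)·5.3 − 1150·sin23°·6.4 = 0 → M_A = 13940 lb·ft.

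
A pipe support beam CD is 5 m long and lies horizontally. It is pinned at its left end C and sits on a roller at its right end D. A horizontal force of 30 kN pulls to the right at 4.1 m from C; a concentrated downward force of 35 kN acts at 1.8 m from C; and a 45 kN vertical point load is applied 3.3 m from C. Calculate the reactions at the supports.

C_x = -30.00 kN, C_y = 37.70 kN, D_y = 42.30 kN

ΣM about C: D_y·5 − 35·1.8 − 45·3.3 = 0 → D_y = 211.5/5 = 42.30 kN.
ΣF_y = 0: C_y + 42.3 − 35 − 45 = 0 → C_y = 37.70 kN.
ΣF_x = 0: C_x + 30 = 0 → C_x = -30.00 kN.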